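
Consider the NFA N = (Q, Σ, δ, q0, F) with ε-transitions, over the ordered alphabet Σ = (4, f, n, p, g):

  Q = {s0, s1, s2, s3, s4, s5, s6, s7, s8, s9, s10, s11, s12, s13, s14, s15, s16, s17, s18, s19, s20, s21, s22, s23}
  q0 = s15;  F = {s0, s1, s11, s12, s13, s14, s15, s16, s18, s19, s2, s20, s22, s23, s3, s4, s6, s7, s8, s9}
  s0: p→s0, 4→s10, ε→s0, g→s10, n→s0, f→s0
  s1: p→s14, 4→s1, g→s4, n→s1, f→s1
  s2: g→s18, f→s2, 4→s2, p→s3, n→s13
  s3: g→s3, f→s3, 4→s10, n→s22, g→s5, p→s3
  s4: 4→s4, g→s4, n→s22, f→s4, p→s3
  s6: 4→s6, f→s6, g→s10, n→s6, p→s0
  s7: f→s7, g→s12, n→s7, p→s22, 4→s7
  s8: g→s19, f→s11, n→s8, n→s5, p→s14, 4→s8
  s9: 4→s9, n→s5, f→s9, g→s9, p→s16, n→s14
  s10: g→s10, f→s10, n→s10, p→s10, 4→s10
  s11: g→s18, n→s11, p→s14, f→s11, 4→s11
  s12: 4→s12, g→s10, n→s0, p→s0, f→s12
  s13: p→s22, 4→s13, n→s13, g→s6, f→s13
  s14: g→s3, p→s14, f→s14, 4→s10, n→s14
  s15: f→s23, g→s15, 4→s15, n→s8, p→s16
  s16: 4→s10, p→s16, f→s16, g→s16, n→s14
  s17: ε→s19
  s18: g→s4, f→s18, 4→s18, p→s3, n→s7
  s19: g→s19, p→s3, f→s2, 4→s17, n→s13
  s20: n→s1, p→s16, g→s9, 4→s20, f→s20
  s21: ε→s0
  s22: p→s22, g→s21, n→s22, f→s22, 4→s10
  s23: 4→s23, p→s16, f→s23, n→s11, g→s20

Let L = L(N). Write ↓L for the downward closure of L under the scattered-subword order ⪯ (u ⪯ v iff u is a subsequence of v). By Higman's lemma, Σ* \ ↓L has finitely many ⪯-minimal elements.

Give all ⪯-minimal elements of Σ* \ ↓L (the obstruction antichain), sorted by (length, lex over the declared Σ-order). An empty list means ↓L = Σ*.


min(Σ*\↓L) = [p4, fggn4, ngngg].

|Q|=24, |F|=20, |δ|=111 (3 ε).
min D↑ (21 st, q0=0, F={8}): 0:4→0,f→1,n→2,p→3,g→0 1:4→1,f→1,n→4,p→3,g→5 2:4→2,f→4,n→2,p→6,g→7 3:4→8,f→3,n→6,p→3,g→3 4:4→4,f→4,n→4,p→6,g→9 5:4→5,f→5,n→10,p→3,g→11 6:4→8,f→6,n→6,p→6,g→12 7:4→7,f→13,n→14,p→12,g→7 8:4→8,f→8,n→8,p→8,g→8 9:4→9,f→9,n→15,p→12,g→16 10:4→10,f→10,n→10,p→6,g→16 11:4→11,f→11,n→6,p→3,g→11 12:4→8,f→12,n→17,p→12,g→12 13:4→13,f→13,n→14,p→12,g→9 14:4→14,f→14,n→14,p→17,g→18 15:4→15,f→15,n→15,p→17,g→19 16:4→16,f→16,n→17,p→12,g→16 17:4→8,f→17,n→17,p→17,g→20 18:4→18,f→18,n→18,p→20,g→8 19:4→19,f→19,n→20,p→20,g→8 20:4→8,f→20,n→20,p→20,g→8.
'p4': N↓-sim [24, 8, 1] end={s10} — reject; 2/2 deletions ∈↓L.
'fggn4': |S_i|=[24, 20, 16, 11, 7, 1] end={s10} rej; 5/5 del acc.
'ngngg': N↓-sim [24, 19, 15, 8, 5, 1] end={s10} ∉↓L; 5/5 del acc.
3 obstructions.


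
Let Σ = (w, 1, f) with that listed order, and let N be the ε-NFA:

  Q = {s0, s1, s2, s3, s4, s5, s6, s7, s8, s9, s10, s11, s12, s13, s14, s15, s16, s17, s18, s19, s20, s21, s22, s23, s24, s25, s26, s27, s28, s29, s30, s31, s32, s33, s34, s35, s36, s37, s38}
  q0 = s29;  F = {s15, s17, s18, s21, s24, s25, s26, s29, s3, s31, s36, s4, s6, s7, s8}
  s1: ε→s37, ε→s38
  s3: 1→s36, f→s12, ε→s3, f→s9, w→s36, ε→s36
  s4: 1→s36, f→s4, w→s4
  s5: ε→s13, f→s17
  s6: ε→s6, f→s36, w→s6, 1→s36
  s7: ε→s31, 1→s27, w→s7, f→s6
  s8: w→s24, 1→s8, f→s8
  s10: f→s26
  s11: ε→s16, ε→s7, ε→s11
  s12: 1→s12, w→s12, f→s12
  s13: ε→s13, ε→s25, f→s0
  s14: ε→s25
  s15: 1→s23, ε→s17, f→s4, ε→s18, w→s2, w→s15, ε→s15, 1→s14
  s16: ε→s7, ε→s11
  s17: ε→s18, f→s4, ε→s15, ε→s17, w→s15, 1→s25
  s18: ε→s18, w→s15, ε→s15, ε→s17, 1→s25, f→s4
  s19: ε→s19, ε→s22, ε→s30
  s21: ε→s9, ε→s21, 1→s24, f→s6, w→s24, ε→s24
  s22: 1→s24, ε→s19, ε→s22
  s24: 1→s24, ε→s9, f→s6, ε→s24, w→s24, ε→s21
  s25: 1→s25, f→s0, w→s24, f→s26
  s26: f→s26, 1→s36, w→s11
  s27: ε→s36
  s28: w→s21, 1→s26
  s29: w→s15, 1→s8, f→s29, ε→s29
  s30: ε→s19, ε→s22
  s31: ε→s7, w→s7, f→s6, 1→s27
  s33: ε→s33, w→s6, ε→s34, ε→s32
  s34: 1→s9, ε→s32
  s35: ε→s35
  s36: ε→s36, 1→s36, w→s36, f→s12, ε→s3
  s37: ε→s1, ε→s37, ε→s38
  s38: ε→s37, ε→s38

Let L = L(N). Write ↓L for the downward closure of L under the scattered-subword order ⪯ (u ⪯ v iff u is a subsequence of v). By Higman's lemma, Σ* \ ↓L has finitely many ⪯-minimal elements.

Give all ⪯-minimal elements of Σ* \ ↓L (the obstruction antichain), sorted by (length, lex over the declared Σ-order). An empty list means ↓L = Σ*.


Antichain: [wf1f, 1wfff].

|Q|=39, |F|=15, |δ|=112 (52 ε).
min D↑ (11 st, q0=0, F={10}): 0:w→1,1→2,f→0 1:w→1,1→3,f→4 2:w→5,1→2,f→2 3:w→5,1→3,f→6 4:w→4,1→7,f→4 5:w→5,1→5,f→8 6:w→9,1→7,f→6 7:w→7,1→7,f→10 8:w→8,1→7,f→7 9:w→9,1→7,f→8 10:w→10,1→10,f→10.
'wf1f': |S_i|=[24, 22, 13, 5, 2] end={s12,s9} — reject; 4/4 deletions ∈↓L.
'1wfff': N↓-sim [24, 18, 12, 5, 4, 2] end={s12,s9} — reject; 5/5 del acc.
2 minimals (antichain).


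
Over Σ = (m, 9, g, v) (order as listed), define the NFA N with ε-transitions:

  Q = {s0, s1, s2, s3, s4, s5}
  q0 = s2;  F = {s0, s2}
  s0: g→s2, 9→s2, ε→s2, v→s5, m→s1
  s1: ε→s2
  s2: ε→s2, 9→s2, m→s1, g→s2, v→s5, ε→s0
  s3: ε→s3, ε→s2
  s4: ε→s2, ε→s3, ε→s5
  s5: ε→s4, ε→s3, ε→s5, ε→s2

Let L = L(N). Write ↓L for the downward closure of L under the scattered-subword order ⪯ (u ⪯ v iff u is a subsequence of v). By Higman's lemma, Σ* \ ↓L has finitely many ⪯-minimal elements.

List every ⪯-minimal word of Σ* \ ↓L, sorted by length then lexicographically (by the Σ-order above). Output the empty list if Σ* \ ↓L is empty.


|Q|=6, |F|=2, |δ|=21 (13 ε).
min D↑ (1 st, q0=0, F={}): 0:m→0,9→0,g→0,v→0 [Hopcroft].
L(D↑) = ∅ ⇒ ↓L = Σ*.

Antichain: [].


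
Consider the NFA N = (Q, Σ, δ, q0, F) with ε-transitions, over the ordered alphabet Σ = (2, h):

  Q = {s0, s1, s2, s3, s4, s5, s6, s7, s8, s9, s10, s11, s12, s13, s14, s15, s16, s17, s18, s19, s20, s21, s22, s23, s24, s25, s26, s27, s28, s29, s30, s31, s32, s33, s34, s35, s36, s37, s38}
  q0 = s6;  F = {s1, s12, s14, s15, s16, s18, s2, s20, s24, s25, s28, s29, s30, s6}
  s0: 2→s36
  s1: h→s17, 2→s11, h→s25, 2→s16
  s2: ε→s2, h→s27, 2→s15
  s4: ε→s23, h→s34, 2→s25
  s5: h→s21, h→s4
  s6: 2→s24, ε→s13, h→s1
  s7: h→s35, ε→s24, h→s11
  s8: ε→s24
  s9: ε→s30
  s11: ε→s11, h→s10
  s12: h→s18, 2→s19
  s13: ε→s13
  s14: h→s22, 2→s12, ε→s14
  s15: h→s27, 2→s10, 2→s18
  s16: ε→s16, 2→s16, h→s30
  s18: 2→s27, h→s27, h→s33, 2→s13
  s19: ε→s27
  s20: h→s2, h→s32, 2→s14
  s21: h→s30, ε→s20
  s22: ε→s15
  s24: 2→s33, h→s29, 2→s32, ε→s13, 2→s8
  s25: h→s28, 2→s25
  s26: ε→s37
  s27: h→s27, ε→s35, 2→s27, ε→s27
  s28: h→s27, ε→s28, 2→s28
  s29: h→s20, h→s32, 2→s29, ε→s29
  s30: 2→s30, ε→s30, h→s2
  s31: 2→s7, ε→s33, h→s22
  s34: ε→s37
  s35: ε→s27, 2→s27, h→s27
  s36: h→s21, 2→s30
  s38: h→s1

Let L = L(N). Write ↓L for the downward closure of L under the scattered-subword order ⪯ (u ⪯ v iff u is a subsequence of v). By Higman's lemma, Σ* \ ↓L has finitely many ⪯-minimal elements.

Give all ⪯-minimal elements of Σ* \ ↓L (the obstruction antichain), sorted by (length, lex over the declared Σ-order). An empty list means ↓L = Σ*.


A = [hhhh, 2hh222].

|Q|=39, |F|=14, |δ|=78 (23 ε).
min D↑ (15 st, q0=0, F={11}): 0:2→1,h→2 1:2→1,h→3 2:2→4,h→5 3:2→3,h→6 4:2→4,h→7 5:2→5,h→8 6:2→9,h→10 7:2→7,h→10 8:2→8,h→11 9:2→12,h→13 10:2→13,h→11 11:2→11,h→11 12:2→11,h→14 13:2→14,h→11 14:2→11,h→11 (ε-aug+det+¬).
'hhhh': |S_i|=[25, 22, 18, 11, 3] end={s27,s33,s35} — reject; 4/4 del acc.
'2hh222': |S_i|=[25, 22, 17, 14, 11, 8, 4] end={s13,s19,s27,s35} rej; 6/6 del acc.
2 obstructions.


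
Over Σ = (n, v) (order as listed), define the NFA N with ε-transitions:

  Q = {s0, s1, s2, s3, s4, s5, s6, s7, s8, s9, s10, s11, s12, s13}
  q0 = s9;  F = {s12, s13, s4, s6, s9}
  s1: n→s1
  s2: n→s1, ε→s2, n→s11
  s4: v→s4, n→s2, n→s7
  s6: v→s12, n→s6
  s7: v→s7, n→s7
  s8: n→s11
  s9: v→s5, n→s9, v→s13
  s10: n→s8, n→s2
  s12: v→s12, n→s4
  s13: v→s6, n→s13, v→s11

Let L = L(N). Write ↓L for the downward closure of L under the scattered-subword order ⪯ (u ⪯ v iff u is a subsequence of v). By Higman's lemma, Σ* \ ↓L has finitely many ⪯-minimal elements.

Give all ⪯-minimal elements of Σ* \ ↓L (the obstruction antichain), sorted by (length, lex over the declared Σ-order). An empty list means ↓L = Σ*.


A = [vvvnn].

|Q|=14, |F|=5, |δ|=22 (1 ε).
min D↑ (6 st, q0=0, F={5}): 0:n→0,v→1 1:n→1,v→2 2:n→2,v→3 3:n→4,v→3 4:n→5,v→4 5:n→5,v→5 (ε-aug+det+¬).
'vvvnn': run [10, 9, 7, 6, 5, 4] end={s1,s11,s2,s7} rej; 5/5 del acc.
1 obstructions.


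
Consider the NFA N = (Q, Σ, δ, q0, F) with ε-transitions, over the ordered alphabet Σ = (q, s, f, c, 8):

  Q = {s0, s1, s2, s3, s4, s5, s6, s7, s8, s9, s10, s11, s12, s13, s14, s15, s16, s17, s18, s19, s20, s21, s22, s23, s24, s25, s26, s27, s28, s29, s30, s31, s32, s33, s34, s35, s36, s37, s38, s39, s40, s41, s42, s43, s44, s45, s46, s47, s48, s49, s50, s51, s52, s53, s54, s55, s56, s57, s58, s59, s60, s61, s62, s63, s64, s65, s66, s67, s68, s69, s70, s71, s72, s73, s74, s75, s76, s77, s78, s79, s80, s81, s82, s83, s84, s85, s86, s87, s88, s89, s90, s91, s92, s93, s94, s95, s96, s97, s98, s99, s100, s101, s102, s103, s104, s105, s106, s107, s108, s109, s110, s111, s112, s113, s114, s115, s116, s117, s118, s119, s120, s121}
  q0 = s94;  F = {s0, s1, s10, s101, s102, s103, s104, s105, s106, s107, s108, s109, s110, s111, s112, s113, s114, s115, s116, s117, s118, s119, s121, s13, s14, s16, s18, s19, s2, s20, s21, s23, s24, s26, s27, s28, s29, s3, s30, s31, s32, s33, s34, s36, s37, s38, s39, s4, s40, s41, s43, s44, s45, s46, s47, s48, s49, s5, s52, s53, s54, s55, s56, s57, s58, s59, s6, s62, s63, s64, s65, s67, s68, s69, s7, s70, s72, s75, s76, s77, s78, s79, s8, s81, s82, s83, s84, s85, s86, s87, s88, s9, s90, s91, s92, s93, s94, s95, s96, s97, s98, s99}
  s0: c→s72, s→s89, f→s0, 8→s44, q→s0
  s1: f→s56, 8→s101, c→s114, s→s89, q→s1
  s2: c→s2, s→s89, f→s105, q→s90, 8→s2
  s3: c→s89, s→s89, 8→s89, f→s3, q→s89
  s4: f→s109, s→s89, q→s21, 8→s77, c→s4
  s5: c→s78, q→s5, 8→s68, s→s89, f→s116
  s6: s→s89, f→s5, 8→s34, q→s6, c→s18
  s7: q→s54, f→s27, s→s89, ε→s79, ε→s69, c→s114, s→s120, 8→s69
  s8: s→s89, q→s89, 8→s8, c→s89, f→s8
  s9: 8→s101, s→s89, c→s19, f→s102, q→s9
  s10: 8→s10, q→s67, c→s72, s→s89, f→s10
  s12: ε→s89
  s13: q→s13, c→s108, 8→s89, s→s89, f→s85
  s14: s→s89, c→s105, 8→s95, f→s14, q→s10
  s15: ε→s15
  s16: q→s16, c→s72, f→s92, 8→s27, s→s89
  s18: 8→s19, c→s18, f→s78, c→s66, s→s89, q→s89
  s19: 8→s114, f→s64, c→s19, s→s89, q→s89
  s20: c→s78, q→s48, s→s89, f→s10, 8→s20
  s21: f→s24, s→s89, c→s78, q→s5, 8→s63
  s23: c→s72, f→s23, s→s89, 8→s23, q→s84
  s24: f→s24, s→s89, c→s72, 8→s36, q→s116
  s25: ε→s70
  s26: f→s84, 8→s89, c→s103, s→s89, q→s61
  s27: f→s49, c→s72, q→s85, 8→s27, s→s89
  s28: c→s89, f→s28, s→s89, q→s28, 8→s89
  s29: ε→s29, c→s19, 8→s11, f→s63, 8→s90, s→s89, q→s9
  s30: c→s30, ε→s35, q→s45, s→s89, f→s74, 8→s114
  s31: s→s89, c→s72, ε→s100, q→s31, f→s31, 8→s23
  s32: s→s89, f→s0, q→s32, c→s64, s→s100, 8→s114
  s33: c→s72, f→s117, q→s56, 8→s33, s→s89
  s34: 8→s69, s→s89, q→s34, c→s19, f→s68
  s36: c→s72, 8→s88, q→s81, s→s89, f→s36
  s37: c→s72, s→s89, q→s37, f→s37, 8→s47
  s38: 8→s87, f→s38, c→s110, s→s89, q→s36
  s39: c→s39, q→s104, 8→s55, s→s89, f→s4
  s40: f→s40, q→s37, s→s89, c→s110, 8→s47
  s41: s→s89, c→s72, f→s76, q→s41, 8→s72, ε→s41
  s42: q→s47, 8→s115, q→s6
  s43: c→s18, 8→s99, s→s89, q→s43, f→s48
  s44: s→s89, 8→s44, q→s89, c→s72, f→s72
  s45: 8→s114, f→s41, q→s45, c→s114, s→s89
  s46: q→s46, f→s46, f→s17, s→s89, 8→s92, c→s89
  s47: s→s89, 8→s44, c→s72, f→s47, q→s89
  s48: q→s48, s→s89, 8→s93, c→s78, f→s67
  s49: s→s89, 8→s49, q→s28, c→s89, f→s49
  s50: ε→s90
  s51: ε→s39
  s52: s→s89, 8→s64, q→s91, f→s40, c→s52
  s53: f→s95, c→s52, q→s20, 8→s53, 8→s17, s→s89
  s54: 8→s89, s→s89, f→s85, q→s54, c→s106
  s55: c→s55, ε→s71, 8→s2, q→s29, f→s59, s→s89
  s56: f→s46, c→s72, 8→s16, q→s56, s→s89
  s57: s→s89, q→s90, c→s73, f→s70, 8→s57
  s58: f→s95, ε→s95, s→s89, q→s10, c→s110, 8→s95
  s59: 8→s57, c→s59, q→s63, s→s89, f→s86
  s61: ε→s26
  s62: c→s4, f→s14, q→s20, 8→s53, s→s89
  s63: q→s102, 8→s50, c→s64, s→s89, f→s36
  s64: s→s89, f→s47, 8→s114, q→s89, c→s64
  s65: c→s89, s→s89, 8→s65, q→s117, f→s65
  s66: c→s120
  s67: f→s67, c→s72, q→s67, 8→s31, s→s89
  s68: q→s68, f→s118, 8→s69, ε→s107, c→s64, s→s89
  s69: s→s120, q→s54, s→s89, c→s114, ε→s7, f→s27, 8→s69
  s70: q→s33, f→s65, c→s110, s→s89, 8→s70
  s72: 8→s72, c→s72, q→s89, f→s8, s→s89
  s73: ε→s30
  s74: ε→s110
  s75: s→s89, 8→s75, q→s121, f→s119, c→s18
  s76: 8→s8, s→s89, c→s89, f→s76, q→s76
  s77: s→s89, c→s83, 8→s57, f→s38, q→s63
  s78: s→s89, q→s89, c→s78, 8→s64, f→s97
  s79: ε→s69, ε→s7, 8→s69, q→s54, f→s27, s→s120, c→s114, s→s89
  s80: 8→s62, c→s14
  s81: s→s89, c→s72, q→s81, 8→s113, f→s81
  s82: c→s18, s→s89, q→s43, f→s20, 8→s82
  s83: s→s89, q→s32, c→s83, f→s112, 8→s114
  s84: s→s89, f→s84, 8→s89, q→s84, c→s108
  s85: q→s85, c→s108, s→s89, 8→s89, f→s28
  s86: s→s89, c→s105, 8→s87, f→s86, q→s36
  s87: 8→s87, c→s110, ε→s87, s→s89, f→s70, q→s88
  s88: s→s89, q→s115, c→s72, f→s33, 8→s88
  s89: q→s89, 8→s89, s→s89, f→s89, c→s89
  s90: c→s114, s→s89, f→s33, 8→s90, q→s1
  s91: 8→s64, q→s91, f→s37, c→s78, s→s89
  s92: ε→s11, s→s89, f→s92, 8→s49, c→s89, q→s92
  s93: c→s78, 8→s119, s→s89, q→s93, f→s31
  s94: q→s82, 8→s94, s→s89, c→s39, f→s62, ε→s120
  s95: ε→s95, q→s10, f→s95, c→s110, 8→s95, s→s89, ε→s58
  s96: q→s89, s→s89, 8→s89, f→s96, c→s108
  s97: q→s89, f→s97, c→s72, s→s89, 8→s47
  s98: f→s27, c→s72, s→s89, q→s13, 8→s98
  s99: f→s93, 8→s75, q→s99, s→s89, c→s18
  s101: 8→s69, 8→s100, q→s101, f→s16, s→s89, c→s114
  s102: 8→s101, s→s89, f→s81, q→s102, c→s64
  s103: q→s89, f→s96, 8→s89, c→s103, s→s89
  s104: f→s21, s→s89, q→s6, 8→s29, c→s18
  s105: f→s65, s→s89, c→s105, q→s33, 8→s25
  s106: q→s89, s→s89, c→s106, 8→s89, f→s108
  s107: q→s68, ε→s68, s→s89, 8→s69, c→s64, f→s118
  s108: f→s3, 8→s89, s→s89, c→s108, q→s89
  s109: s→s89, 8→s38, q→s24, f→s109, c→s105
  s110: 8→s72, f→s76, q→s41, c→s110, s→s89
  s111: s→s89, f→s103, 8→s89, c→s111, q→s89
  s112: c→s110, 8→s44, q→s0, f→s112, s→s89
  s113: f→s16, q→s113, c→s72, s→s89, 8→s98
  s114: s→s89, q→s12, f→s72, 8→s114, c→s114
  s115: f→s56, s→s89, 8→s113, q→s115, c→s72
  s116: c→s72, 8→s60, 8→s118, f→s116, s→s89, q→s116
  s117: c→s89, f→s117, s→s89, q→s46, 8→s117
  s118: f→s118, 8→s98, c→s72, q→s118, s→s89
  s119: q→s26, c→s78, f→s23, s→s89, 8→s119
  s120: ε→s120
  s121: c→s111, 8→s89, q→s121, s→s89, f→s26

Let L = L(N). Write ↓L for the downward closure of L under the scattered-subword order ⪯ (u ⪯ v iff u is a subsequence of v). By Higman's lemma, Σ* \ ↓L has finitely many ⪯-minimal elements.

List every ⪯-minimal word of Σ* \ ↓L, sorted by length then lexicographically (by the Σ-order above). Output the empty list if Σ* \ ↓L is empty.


|Q|=122, |F|=102, |δ|=558 (27 ε).
min D↑ (99 st, q0=0, F={2}): 0:q→1,s→2,f→3,c→4,8→0 1:q→5,s→2,f→6,c→7,8→1 2:q→2,s→2,f→2,c→2,8→2 3:q→6,s→2,f→8,c→9,8→10 4:q→11,s→2,f→9,c→4,8→12 5:q→5,s→2,f→13,c→7,8→14 6:q→13,s→2,f→15,c→16,8→6 7:q→2,s→2,f→16,c→7,8→17 8:q→15,s→2,f→8,c→18,8→19 9:q→20,s→2,f→21,c→9,8→22 10:q→6,s→2,f→19,c→23,8→10 11:q→24,s→2,f→20,c→7,8→25 12:q→25,s→2,f→26,c→12,8→27 13:q→13,s→2,f→28,c→16,8→29 14:q→14,s→2,f→29,c→7,8→30 15:q→28,s→2,f→15,c→31,8→15 16:q→2,s→2,f→32,c→16,8→33 17:q→2,s→2,f→33,c→17,8→34 18:q→35,s→2,f→36,c→18,8→37 19:q→15,s→2,f→19,c→38,8→19 20:q→39,s→2,f→40,c→16,8→41 21:q→40,s→2,f→21,c→18,8→42 22:q→41,s→2,f→42,c→43,8→44 23:q→45,s→2,f→46,c→23,8→33 24:q→24,s→2,f→39,c→7,8→47 25:q→48,s→2,f→41,c→17,8→49 26:q→41,s→2,f→50,c→26,8→44 27:q→49,s→2,f→18,c→27,8→27 28:q→28,s→2,f→28,c→31,8→51 29:q→29,s→2,f→51,c→16,8→52 30:q→53,s→2,f→52,c→7,8→30 31:q→2,s→2,f→54,c→31,8→31 32:q→2,s→2,f→32,c→31,8→55 33:q→2,s→2,f→55,c→33,8→34 34:q→2,s→2,f→31,c→34,8→34 35:q→56,s→2,f→57,c→31,8→35 36:q→57,s→2,f→36,c→2,8→36 37:q→35,s→2,f→36,c→38,8→37 38:q→58,s→2,f→59,c→38,8→31 39:q→39,s→2,f→60,c→16,8→61 40:q→60,s→2,f→40,c→31,8→62 41:q→63,s→2,f→62,c→33,8→49 42:q→62,s→2,f→42,c→38,8→64 43:q→65,s→2,f→66,c→43,8→34 44:q→49,s→2,f→37,c→67,8→44 45:q→45,s→2,f→68,c→16,8→33 46:q→68,s→2,f→46,c→38,8→55 47:q→47,s→2,f→61,c→17,8→69 48:q→48,s→2,f→63,c→17,8→70 49:q→71,s→2,f→35,c→34,8→49 50:q→62,s→2,f→50,c→18,8→64 51:q→51,s→2,f→51,c→31,8→72 52:q→73,s→2,f→72,c→16,8→52 53:q→53,s→2,f→73,c→74,8→2 54:q→2,s→2,f→54,c→2,8→54 55:q→2,s→2,f→55,c→31,8→75 56:q→56,s→2,f→76,c→31,8→77 57:q→76,s→2,f→57,c→2,8→57 58:q→58,s→2,f→59,c→31,8→31 59:q→59,s→2,f→59,c→2,8→54 60:q→60,s→2,f→60,c→31,8→78 61:q→61,s→2,f→78,c→33,8→69 62:q→79,s→2,f→62,c→31,8→80 63:q→63,s→2,f→79,c→33,8→70 64:q→80,s→2,f→37,c→38,8→64 65:q→65,s→2,f→81,c→33,8→34 66:q→81,s→2,f→66,c→38,8→75 67:q→82,s→2,f→38,c→67,8→34 68:q→68,s→2,f→68,c→31,8→55 69:q→83,s→2,f→84,c→34,8→69 70:q→70,s→2,f→77,c→34,8→69 71:q→71,s→2,f→56,c→34,8→70 72:q→85,s→2,f→72,c→31,8→72 73:q→73,s→2,f→85,c→86,8→2 74:q→2,s→2,f→86,c→74,8→2 75:q→2,s→2,f→31,c→31,8→75 76:q→76,s→2,f→76,c→2,8→87 77:q→77,s→2,f→87,c→31,8→84 78:q→78,s→2,f→78,c→31,8→88 79:q→79,s→2,f→79,c→31,8→89 80:q→90,s→2,f→35,c→31,8→80 81:q→81,s→2,f→81,c→31,8→75 82:q→82,s→2,f→58,c→34,8→34 83:q→83,s→2,f→91,c→92,8→2 84:q→91,s→2,f→93,c→31,8→84 85:q→85,s→2,f→85,c→94,8→2 86:q→2,s→2,f→95,c→86,8→2 87:q→87,s→2,f→87,c→2,8→93 88:q→96,s→2,f→84,c→31,8→88 89:q→89,s→2,f→77,c→31,8→88 90:q→90,s→2,f→56,c→31,8→89 91:q→91,s→2,f→97,c→94,8→2 92:q→2,s→2,f→94,c→92,8→2 93:q→97,s→2,f→93,c→2,8→93 94:q→2,s→2,f→98,c→94,8→2 95:q→2,s→2,f→95,c→94,8→2 96:q→96,s→2,f→91,c→94,8→2 97:q→97,s→2,f→97,c→2,8→2 98:q→2,s→2,f→98,c→2,8→2.
's': N↓-sim [117, 3] end={s100,s120,s89} rej; 1/1 deletions ∈↓L.
'qcq': N↓-sim [117, 86, 20, 2] end={s12,s89} ∉↓L; 3/3 del acc.
'ffcfc': |S_i|=[117, 98, 57, 24, 12, 1] end={s89} — reject; 5/5 deletions ∈↓L.
'f8c8q': |S_i|=[117, 98, 87, 32, 8, 2] end={s12,s89} ∉↓L; 5/5 single-dels accept.
'qq88q8': N↓-sim [117, 86, 72, 51, 38, 16, 1] end={s89} rej; 6/6 deletions ∈↓L.
'c88ffc': run [117, 95, 75, 51, 25, 12, 1] end={s89} ∉↓L; 6/6 deletions ∈↓L.
6 words, ⪯-incomp.

A = [s, qcq, ffcfc, f8c8q, qq88q8, c88ffc].


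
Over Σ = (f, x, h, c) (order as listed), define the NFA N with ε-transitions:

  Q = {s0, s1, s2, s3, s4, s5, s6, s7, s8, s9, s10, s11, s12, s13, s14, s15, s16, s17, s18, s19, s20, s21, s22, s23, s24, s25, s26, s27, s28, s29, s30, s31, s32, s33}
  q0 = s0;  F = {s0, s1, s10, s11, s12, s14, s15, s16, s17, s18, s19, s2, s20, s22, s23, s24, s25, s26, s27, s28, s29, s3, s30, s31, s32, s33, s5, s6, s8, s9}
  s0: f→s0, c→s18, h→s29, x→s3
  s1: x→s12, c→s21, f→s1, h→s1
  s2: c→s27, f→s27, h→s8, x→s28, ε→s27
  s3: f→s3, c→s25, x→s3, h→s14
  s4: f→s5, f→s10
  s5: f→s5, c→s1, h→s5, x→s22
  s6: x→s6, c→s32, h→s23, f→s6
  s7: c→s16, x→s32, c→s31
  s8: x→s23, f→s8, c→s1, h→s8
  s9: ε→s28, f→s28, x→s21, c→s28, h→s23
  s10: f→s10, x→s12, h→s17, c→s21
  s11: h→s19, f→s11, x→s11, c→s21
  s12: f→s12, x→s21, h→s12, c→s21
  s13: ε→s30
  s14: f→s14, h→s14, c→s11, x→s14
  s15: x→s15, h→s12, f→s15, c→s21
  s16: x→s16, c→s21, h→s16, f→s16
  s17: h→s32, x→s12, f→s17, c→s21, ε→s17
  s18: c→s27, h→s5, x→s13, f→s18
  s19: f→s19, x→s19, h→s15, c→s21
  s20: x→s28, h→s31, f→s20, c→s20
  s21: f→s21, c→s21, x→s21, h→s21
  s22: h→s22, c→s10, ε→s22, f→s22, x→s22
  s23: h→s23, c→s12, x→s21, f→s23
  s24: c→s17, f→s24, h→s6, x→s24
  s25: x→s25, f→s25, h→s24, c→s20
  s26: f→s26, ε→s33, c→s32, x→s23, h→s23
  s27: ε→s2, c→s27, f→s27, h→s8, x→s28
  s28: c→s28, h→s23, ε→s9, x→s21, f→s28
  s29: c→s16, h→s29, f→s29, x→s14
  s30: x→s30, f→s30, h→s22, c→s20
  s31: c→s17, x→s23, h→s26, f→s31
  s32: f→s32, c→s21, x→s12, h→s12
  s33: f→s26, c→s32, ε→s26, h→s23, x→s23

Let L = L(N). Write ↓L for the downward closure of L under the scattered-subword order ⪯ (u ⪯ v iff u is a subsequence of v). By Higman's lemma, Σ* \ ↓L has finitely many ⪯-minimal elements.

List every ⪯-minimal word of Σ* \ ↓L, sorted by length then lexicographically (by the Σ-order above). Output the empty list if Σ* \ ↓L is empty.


|Q|=34, |F|=30, |δ|=138 (9 ε).
min D↑ (28 st, q0=0, F={13}): 0:f→0,x→1,h→2,c→3 1:f→1,x→1,h→4,c→5 2:f→2,x→4,h→2,c→6 3:f→3,x→7,h→8,c→9 4:f→4,x→4,h→4,c→10 5:f→5,x→5,h→11,c→12 6:f→6,x→6,h→6,c→13 7:f→7,x→7,h→14,c→12 8:f→8,x→14,h→8,c→15 9:f→9,x→16,h→17,c→9 10:f→10,x→10,h→18,c→13 11:f→11,x→11,h→19,c→20 12:f→12,x→16,h→21,c→12 13:f→13,x→13,h→13,c→13 14:f→14,x→14,h→14,c→22 15:f→15,x→23,h→15,c→13 16:f→16,x→13,h→24,c→16 17:f→17,x→24,h→17,c→15 18:f→18,x→18,h→25,c→13 19:f→19,x→19,h→24,c→26 20:f→20,x→23,h→26,c→13 21:f→21,x→24,h→27,c→20 22:f→22,x→23,h→20,c→13 23:f→23,x→13,h→23,c→13 24:f→24,x→13,h→24,c→23 25:f→25,x→25,h→23,c→13 26:f→26,x→23,h→23,c→13 27:f→27,x→24,h→24,c→26.
'hcc': |S_i|=[32, 21, 10, 1] end={s21} ∉↓L; 3/3 deletions ∈↓L.
'ccxx': |S_i|=[32, 28, 16, 5, 1] end={s21} ∉↓L; 4/4 del acc.
'xchhhx': N↓-sim [32, 24, 18, 12, 8, 3, 1] end={s21} rej; 6/6 single-dels accept.
3 words, ⪯-incomp.

Antichain: [hcc, ccxx, xchhhx].


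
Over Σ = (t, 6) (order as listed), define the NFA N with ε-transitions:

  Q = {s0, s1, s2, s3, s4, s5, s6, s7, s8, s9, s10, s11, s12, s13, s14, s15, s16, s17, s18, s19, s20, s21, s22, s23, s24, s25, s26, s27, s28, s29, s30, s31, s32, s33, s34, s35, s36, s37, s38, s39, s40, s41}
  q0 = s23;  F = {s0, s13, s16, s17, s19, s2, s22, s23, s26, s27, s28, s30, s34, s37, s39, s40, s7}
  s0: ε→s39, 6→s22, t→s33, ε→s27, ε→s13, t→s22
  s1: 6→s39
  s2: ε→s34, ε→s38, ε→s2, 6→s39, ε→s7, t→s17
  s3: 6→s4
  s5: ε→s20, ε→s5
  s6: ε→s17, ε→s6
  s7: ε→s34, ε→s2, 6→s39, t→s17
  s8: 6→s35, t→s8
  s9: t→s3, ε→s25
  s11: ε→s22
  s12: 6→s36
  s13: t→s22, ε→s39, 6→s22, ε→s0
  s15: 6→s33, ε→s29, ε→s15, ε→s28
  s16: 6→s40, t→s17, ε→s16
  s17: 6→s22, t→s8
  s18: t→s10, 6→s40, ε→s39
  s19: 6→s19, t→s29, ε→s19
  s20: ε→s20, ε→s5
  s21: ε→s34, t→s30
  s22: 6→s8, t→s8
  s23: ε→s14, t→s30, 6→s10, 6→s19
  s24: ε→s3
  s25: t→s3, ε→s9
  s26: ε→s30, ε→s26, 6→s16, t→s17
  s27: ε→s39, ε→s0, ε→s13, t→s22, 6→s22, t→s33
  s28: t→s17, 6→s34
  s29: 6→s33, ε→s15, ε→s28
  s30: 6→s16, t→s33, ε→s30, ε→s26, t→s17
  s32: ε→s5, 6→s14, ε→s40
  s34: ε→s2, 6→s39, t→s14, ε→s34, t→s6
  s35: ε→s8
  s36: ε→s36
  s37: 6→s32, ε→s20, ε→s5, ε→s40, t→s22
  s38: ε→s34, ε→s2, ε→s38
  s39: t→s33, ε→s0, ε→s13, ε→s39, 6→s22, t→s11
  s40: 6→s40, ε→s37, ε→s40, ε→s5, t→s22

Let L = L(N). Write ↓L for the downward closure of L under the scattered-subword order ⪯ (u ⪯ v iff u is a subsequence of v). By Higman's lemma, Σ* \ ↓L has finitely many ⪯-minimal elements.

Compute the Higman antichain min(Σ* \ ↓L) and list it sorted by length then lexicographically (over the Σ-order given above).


Antichain: [ttt, tt66, t66t6, 6t666t, 6t6666].

|Q|=42, |F|=17, |δ|=109 (56 ε).
min D↑ (11 st, q0=0, F={6}): 0:t→1,6→2 1:t→3,6→4 2:t→5,6→2 3:t→6,6→7 4:t→3,6→8 5:t→3,6→9 6:t→6,6→6 7:t→6,6→6 8:t→7,6→8 9:t→3,6→10 10:t→7,6→7 [Hopcroft].
'ttt': run [30, 27, 8, 2] end={s35,s8} rej; 3/3 deletions ∈↓L.
'tt66': N↓-sim [30, 27, 8, 3, 2] end={s35,s8} ∉↓L; 4/4 del acc.
't66t6': run [30, 27, 22, 15, 5, 2] end={s35,s8} — reject; 5/5 single-dels accept.
'6t666t': |S_i|=[30, 27, 19, 16, 9, 3, 2] end={s35,s8} — reject; 6/6 deletions ∈↓L.
'6t6666': N↓-sim [30, 27, 19, 16, 9, 3, 2] end={s35,s8} — reject; 6/6 single-dels accept.
5 minimals (antichain).


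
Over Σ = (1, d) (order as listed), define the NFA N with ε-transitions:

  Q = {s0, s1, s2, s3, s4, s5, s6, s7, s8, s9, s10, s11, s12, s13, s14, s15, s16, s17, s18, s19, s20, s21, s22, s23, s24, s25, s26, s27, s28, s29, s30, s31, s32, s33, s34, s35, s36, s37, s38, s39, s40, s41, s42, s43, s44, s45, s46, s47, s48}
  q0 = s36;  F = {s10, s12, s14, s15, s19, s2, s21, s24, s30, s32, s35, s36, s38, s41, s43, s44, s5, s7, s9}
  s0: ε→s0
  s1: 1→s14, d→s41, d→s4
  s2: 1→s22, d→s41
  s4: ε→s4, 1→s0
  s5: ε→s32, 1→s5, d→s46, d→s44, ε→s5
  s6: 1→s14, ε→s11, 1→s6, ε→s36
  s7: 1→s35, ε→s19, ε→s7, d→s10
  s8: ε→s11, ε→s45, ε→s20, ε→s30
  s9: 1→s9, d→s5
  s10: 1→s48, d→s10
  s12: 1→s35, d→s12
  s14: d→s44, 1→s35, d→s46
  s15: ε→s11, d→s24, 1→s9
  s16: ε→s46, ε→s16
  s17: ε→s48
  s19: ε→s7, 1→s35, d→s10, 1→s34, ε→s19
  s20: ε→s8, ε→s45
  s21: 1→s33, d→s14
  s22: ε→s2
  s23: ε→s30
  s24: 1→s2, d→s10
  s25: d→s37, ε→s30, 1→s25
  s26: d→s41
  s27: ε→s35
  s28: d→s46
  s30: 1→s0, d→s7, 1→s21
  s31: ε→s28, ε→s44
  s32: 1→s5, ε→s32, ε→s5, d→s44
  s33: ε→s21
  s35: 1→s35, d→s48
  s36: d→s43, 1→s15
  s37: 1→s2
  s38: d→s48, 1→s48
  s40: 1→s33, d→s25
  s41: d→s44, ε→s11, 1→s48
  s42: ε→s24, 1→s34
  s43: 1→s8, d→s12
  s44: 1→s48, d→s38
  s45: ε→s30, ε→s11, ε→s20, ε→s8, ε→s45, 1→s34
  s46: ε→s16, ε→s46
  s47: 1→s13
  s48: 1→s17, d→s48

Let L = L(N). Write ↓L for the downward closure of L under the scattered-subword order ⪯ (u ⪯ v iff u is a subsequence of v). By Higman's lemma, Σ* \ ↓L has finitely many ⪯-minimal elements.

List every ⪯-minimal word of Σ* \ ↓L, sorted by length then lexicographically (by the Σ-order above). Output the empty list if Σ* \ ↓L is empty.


Antichain: [1dd1, dd1d, 11dddd].

|Q|=49, |F|=19, |δ|=98 (38 ε).
min D↑ (18 st, q0=0, F={15}): 0:1→1,d→2 1:1→3,d→4 2:1→5,d→6 3:1→3,d→7 4:1→8,d→9 5:1→10,d→11 6:1→12,d→6 7:1→7,d→13 8:1→8,d→14 9:1→15,d→9 10:1→10,d→16 11:1→12,d→9 12:1→12,d→15 13:1→15,d→17 14:1→15,d→13 15:1→15,d→15 16:1→12,d→13 17:1→15,d→15 [Hopcroft].
'1dd1': N↓-sim [31, 28, 19, 9, 2] end={s17,s48} ∉↓L; 4/4 deletions ∈↓L.
'dd1d': run [31, 28, 15, 4, 2] end={s17,s48} — reject; 4/4 single-dels accept.
'11dddd': N↓-sim [31, 28, 19, 12, 6, 3, 2] end={s17,s48} rej; 6/6 del acc.
3 words, ⪯-incomp.


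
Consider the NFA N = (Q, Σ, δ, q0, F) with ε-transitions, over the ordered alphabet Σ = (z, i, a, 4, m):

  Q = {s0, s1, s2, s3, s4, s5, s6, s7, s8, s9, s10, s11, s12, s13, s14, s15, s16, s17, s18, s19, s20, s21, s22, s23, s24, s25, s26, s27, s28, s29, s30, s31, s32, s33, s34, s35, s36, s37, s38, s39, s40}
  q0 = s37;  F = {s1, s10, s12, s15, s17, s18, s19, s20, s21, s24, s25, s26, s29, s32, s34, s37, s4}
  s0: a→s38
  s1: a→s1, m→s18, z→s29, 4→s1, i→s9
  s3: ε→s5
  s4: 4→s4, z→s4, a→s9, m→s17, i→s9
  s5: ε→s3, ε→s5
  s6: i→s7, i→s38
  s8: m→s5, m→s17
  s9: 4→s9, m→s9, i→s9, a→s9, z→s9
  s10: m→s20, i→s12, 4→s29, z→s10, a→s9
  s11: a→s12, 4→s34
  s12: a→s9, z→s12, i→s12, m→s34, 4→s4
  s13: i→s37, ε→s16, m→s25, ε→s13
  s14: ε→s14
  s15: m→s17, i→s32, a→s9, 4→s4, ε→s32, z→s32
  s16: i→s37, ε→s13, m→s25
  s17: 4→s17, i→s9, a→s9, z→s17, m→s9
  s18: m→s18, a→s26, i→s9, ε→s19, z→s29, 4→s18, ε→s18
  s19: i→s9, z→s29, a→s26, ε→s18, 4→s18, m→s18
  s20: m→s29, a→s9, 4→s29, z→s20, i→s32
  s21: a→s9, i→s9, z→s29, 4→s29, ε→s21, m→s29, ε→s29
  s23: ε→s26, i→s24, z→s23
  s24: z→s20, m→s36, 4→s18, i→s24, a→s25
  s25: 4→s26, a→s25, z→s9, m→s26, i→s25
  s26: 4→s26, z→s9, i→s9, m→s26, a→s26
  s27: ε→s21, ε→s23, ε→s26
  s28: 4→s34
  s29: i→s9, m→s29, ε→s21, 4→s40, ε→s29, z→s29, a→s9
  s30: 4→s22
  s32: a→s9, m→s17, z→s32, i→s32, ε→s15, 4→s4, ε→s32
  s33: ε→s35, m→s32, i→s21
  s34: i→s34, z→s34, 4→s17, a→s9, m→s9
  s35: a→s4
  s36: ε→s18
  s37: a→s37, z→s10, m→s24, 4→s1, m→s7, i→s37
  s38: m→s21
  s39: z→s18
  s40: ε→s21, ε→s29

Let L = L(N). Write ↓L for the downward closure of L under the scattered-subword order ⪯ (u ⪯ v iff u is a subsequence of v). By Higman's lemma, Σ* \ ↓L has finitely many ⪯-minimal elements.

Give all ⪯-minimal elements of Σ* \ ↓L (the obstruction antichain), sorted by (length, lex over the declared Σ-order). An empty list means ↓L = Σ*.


|Q|=41, |F|=17, |δ|=136 (25 ε).
min D↑ (15 st, q0=0, F={5}): 0:z→1,i→0,a→0,4→2,m→3 1:z→1,i→4,a→5,4→6,m→7 2:z→6,i→5,a→2,4→2,m→8 3:z→7,i→3,a→9,4→8,m→8 4:z→4,i→4,a→5,4→10,m→11 5:z→5,i→5,a→5,4→5,m→5 6:z→6,i→5,a→5,4→6,m→6 7:z→7,i→12,a→5,4→6,m→6 8:z→6,i→5,a→13,4→8,m→8 9:z→5,i→9,a→9,4→13,m→13 10:z→10,i→5,a→5,4→10,m→14 11:z→11,i→11,a→5,4→14,m→5 12:z→12,i→12,a→5,4→10,m→14 13:z→5,i→5,a→13,4→13,m→13 14:z→14,i→5,a→5,4→14,m→5.
'za': N↓-sim [21, 12, 1] end={s9} rej; 2/2 single-dels accept.
'4i': N↓-sim [21, 10, 1] end={s9} — reject; 2/2 deletions ∈↓L.
'maz': run [21, 17, 3, 1] end={s9} ∉↓L; 3/3 deletions ∈↓L.
'mmi': N↓-sim [21, 17, 9, 1] end={s9} — reject; 3/3 del acc.
'zimm': run [21, 12, 7, 3, 1] end={s9} rej; 4/4 deletions ∈↓L.
5 obstructions.

A = [za, 4i, maz, mmi, zimm].


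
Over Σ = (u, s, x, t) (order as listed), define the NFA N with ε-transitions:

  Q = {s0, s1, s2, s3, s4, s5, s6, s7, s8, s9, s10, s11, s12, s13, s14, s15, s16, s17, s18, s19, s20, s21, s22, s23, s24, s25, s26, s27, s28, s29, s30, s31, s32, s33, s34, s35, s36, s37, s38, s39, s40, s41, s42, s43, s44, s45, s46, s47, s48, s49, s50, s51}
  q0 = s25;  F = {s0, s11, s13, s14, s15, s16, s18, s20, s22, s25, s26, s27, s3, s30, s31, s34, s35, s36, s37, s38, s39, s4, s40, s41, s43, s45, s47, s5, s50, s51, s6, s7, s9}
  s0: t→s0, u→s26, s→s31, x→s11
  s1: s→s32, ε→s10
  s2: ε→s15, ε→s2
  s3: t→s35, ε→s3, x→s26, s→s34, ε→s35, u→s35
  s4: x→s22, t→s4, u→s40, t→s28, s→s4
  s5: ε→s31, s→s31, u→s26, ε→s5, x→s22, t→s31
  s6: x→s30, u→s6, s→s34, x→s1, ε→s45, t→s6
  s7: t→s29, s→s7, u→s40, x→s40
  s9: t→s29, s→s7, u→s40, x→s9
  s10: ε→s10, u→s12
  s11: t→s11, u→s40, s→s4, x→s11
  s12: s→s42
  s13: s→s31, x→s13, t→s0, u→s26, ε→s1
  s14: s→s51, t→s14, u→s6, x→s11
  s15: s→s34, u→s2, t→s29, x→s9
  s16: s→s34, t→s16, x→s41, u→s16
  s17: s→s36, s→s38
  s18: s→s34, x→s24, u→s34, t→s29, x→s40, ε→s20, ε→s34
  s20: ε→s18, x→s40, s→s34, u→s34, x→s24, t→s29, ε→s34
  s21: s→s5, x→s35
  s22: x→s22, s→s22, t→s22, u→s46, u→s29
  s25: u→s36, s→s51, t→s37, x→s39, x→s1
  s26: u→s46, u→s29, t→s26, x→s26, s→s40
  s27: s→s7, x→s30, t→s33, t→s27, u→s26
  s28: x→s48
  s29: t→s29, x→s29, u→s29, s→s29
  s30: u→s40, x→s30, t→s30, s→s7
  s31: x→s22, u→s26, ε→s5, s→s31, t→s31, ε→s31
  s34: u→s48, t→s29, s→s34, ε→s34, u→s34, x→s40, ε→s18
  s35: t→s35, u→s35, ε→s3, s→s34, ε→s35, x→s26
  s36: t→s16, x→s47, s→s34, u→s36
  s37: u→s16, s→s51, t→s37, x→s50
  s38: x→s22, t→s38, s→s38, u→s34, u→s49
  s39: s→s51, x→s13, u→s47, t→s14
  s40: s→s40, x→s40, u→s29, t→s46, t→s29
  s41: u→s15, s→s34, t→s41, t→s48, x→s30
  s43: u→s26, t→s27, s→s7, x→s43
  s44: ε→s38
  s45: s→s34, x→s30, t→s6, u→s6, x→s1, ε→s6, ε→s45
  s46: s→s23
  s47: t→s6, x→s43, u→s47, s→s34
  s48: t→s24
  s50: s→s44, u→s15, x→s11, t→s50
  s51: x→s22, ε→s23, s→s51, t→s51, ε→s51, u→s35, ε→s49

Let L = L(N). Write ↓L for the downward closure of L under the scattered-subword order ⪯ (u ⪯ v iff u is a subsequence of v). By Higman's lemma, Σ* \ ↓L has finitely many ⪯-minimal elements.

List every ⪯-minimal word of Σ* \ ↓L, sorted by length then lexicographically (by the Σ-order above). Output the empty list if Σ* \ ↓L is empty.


|Q|=52, |F|=33, |δ|=185 (26 ε).
min D↑ (29 st, q0=0, F={14}): 0:u→1,s→2,x→3,t→4 1:u→1,s→5,x→6,t→7 2:u→8,s→2,x→9,t→2 3:u→6,s→2,x→10,t→11 4:u→7,s→2,x→12,t→4 5:u→5,s→5,x→13,t→14 6:u→6,s→5,x→15,t→16 7:u→7,s→5,x→17,t→7 8:u→8,s→5,x→18,t→8 9:u→14,s→9,x→9,t→9 10:u→18,s→19,x→10,t→20 11:u→16,s→2,x→21,t→11 12:u→22,s→23,x→21,t→12 13:u→14,s→13,x→13,t→14 14:u→14,s→14,x→14,t→14 15:u→18,s→24,x→15,t→25 16:u→16,s→5,x→26,t→16 17:u→22,s→5,x→26,t→17 18:u→14,s→13,x→18,t→18 19:u→18,s→19,x→9,t→19 20:u→18,s→19,x→21,t→20 21:u→13,s→27,x→21,t→21 22:u→22,s→5,x→28,t→14 23:u→5,s→23,x→9,t→23 24:u→13,s→24,x→13,t→14 25:u→18,s→24,x→26,t→25 26:u→13,s→24,x→26,t→26 27:u→13,s→27,x→9,t→27 28:u→13,s→24,x→28,t→14 (ε-aug+det+¬).
'ust': N↓-sim [48, 32, 12, 4] end={s23,s24,s29,s46} ∉↓L; 3/3 single-dels accept.
'sxu': run [48, 24, 8, 3] end={s23,s29,s46} — reject; 3/3 single-dels accept.
'xxuu': run [48, 44, 26, 7, 3] end={s23,s29,s46} rej; 4/4 deletions ∈↓L.
'txut': N↓-sim [48, 42, 29, 16, 4] end={s23,s24,s29,s46} — reject; 4/4 del acc.
4 minimals (antichain).

A = [ust, sxu, xxuu, txut].


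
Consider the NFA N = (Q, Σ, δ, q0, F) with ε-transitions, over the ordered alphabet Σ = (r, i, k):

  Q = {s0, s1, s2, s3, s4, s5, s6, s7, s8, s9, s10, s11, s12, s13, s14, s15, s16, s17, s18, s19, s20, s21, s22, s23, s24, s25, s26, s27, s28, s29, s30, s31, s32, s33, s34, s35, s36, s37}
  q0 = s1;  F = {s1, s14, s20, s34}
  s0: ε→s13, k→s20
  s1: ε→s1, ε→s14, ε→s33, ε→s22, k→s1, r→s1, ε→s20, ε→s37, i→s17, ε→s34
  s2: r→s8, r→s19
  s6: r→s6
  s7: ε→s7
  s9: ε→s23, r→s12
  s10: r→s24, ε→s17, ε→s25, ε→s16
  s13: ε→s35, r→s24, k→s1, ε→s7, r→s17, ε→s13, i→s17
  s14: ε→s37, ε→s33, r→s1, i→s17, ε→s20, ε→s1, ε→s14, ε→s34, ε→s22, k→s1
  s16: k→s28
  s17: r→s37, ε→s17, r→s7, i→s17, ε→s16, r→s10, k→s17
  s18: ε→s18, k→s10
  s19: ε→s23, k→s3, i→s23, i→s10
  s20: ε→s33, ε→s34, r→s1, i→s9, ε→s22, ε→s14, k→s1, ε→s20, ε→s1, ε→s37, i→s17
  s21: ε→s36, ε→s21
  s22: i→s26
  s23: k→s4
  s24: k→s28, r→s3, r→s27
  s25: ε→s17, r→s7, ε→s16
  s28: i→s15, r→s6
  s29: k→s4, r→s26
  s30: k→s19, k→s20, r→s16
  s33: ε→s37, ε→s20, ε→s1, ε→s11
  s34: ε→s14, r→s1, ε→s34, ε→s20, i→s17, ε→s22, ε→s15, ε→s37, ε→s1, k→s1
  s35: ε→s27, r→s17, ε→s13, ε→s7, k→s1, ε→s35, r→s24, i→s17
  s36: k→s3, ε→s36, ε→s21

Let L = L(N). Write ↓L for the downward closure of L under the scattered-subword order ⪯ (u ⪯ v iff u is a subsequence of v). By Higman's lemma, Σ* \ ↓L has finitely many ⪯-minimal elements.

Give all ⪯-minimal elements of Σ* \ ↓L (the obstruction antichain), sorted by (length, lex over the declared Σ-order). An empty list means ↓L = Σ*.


|Q|=38, |F|=4, |δ|=106 (55 ε).
min D↑ (2 st, q0=0, F={1}): 0:r→0,i→1,k→0 1:r→1,i→1,k→1 [Hopcroft].
'i': run [24, 17] end={s10,s12,s15,s16,s17,s23,s24,s25,s26,s27,s28,s3,…} — reject; 1/1 single-dels accept.
1 minimals (antichain).

Antichain: [i].


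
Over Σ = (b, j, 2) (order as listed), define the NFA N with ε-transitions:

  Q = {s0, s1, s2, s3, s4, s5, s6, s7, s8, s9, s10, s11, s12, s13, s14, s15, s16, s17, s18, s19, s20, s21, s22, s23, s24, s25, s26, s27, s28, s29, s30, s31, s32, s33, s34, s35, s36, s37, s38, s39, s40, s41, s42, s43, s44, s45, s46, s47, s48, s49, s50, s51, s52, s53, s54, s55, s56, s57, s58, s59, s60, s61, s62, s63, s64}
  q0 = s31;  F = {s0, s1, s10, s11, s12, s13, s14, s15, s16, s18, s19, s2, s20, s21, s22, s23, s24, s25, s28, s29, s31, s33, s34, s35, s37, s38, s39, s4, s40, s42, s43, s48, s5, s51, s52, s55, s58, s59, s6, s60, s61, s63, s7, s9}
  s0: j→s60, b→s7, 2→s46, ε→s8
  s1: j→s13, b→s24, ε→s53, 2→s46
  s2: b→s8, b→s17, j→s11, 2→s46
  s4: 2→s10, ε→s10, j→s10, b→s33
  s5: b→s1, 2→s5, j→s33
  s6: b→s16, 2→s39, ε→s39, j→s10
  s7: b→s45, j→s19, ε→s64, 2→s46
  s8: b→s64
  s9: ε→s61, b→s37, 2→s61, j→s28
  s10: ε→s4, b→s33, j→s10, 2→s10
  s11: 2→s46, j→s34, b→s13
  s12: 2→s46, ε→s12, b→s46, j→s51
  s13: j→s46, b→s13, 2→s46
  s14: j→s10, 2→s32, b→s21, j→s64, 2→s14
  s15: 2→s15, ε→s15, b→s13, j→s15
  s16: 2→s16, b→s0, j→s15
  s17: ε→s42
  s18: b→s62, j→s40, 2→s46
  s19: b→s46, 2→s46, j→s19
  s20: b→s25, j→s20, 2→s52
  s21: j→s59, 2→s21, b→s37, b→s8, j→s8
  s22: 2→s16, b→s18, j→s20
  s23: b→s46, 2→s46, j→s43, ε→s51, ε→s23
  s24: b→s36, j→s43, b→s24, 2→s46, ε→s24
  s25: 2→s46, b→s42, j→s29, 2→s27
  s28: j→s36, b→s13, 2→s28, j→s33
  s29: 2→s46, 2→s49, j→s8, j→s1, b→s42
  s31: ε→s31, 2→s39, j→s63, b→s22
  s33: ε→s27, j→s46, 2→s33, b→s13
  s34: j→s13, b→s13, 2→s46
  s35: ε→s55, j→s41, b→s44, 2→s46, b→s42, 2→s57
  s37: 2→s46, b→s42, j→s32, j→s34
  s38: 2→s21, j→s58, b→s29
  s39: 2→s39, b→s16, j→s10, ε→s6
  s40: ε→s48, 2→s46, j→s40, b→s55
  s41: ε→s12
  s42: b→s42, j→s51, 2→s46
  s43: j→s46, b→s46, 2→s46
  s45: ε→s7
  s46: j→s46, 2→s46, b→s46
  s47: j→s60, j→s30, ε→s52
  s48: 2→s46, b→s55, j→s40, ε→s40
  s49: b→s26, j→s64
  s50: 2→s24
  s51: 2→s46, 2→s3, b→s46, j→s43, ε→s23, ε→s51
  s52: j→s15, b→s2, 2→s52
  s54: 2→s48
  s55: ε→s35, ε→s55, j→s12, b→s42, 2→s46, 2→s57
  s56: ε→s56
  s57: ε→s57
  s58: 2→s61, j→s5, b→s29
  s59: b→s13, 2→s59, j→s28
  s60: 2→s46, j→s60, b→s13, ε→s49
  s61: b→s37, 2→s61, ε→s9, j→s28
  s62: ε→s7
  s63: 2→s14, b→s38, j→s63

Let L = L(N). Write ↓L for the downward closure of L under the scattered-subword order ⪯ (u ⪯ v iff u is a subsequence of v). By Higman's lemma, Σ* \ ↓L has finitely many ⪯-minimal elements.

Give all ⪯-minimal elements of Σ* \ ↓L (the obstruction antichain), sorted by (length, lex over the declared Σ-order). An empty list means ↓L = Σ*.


A = [bb2, 2jbj, bbbjb, jbbjjj, jbjjjj].

|Q|=65, |F|=44, |δ|=188 (31 ε).
min D↑ (39 st, q0=0, F={12}): 0:b→1,j→2,2→3 1:b→4,j→5,2→6 2:b→7,j→2,2→8 3:b→6,j→9,2→3 4:b→10,j→11,2→12 5:b→13,j→5,2→14 6:b→15,j→16,2→6 7:b→17,j→18,2→19 8:b→19,j→9,2→8 9:b→20,j→9,2→9 10:b→10,j→21,2→12 11:b→22,j→11,2→12 12:b→12,j→12,2→12 13:b→23,j→17,2→12 14:b→24,j→16,2→14 15:b→10,j→25,2→12 16:b→26,j→16,2→16 17:b→23,j→27,2→12 18:b→17,j→28,2→29 19:b→30,j→31,2→19 20:b→26,j→12,2→20 21:b→12,j→21,2→12 22:b→23,j→32,2→12 23:b→23,j→33,2→12 24:b→23,j→34,2→12 25:b→26,j→25,2→12 26:b→26,j→12,2→12 27:b→35,j→26,2→12 28:b→27,j→20,2→28 29:b→30,j→36,2→29 30:b→23,j→37,2→12 31:b→26,j→36,2→31 32:b→12,j→33,2→12 33:b→12,j→38,2→12 34:b→26,j→37,2→12 35:b→35,j→38,2→12 36:b→26,j→20,2→36 37:b→26,j→26,2→12 38:b→12,j→12,2→12 (ε-aug+det+¬).
'bb2': run [60, 53, 39, 7] end={s26,s27,s3,s46,s49,s57,s64} rej; 3/3 del acc.
'2jbj': N↓-sim [60, 43, 23, 6, 1] end={s46} rej; 4/4 del acc.
'bbbjb': run [60, 53, 39, 23, 8, 1] end={s46} ∉↓L; 5/5 deletions ∈↓L.
'jbbjjj': N↓-sim [60, 50, 39, 21, 14, 3, 1] end={s46} rej; 6/6 deletions ∈↓L.
'jbjjjj': |S_i|=[60, 50, 39, 30, 18, 6, 1] end={s46} rej; 6/6 del acc.
5 obstructions.
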